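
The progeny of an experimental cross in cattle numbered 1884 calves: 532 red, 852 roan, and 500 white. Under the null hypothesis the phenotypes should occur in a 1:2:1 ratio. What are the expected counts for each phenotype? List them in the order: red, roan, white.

The 1:2:1 ratio has 4 parts, so with N = 1884 the expected counts are:
  red: 1884 × 1/4 = 471
  roan: 1884 × 2/4 = 942
  white: 1884 × 1/4 = 471

471, 942, 471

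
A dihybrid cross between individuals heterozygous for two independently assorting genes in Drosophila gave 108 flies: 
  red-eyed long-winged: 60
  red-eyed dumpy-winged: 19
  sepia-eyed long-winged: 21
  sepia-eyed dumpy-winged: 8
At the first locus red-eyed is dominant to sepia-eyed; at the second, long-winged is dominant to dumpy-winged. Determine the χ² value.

0.346

A dihybrid F₂ with independent assortment and complete dominance at both loci gives a 9:3:3:1 phenotypic ratio.
Total ratio parts = 16. Expected numbers out of 108:
  red-eyed long-winged: 108 × 9/16 = 60.75
  red-eyed dumpy-winged: 108 × 3/16 = 20.25
  sepia-eyed long-winged: 108 × 3/16 = 20.25
  sepia-eyed dumpy-winged: 108 × 1/16 = 6.75
χ² = Σ (O − E)² / E
  red-eyed long-winged: (60 − 60.75)² / 60.75 = 0.0093
  red-eyed dumpy-winged: (19 − 20.25)² / 20.25 = 0.0772
  sepia-eyed long-winged: (21 − 20.25)² / 20.25 = 0.0278
  sepia-eyed dumpy-winged: (8 − 6.75)² / 6.75 = 0.2315
χ² = 0.0093 + 0.0772 + 0.0278 + 0.2315 = 0.3458 ≈ 0.346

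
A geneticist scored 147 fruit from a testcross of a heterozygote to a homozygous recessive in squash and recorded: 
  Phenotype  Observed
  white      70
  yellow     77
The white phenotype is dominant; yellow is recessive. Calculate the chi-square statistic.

0.333

A testcross of a heterozygote (Aa × aa) gives a 1:1 phenotypic ratio.
Under the 1:1 hypothesis (Σ ratio = 2, N = 147):
  white: 147 × 1/2 = 73.5
  yellow: 147 × 1/2 = 73.5
χ² = Σ (O − E)² / E
  white: (70 − 73.5)² / 73.5 = 0.1667
  yellow: (77 − 73.5)² / 73.5 = 0.1667
χ² = 0.1667 + 0.1667 = 0.3334 ≈ 0.333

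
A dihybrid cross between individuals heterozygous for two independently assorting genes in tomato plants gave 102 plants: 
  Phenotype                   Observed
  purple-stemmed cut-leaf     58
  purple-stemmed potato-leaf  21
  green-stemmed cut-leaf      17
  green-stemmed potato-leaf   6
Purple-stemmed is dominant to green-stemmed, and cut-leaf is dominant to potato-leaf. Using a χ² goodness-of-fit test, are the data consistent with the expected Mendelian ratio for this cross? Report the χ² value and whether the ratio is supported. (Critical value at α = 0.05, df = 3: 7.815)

0.449; consistent

A dihybrid F₂ with independent assortment and complete dominance at both loci gives a 9:3:3:1 phenotypic ratio.
Total ratio parts = 16. Expected numbers out of 102:
  purple-stemmed cut-leaf: 102 × 9/16 = 57.375
  purple-stemmed potato-leaf: 102 × 3/16 = 19.125
  green-stemmed cut-leaf: 102 × 3/16 = 19.125
  green-stemmed potato-leaf: 102 × 1/16 = 6.375
χ² = Σ (O − E)² / E
  purple-stemmed cut-leaf: (58 − 57.375)² / 57.375 = 0.0068
  purple-stemmed potato-leaf: (21 − 19.125)² / 19.125 = 0.1838
  green-stemmed cut-leaf: (17 − 19.125)² / 19.125 = 0.2361
  green-stemmed potato-leaf: (6 − 6.375)² / 6.375 = 0.0221
χ² = 0.0068 + 0.1838 + 0.2361 + 0.0221 = 0.4488 ≈ 0.449
Degrees of freedom = 4 − 1 = 3; critical value at α = 0.05 is 7.815.
Since 0.449 < 7.815, we fail to reject the null hypothesis — the data are consistent with the 9:3:3:1 ratio.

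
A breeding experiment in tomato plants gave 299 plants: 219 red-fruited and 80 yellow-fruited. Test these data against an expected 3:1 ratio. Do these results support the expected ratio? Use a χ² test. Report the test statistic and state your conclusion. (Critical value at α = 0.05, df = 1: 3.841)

Expected counts for N = 299 under a 3:1 ratio (total parts = 4):
  red-fruited: 299 × 3/4 = 224.25
  yellow-fruited: 299 × 1/4 = 74.75
χ² = Σ (O − E)² / E
  red-fruited: (219 − 224.25)² / 224.25 = 0.1229
  yellow-fruited: (80 − 74.75)² / 74.75 = 0.3687
χ² = 0.1229 + 0.3687 = 0.4916 ≈ 0.492
Degrees of freedom = 2 − 1 = 1; critical value at α = 0.05 is 3.841.
Since 0.492 < 3.841, we fail to reject the null hypothesis — the data are consistent with the 3:1 ratio.

0.492; consistent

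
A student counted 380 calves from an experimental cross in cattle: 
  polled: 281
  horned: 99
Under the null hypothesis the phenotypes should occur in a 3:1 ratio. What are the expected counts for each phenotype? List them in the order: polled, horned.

Expected counts for N = 380 under a 3:1 ratio (total parts = 4):
  polled: 380 × 3/4 = 285
  horned: 380 × 1/4 = 95

285, 95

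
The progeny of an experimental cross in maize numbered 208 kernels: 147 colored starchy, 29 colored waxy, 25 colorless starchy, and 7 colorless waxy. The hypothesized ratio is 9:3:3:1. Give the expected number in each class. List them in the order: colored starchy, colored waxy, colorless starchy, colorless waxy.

117, 39, 39, 13

The 9:3:3:1 ratio has 16 parts, so with N = 208 the expected counts are:
  colored starchy: 208 × 9/16 = 117
  colored waxy: 208 × 3/16 = 39
  colorless starchy: 208 × 3/16 = 39
  colorless waxy: 208 × 1/16 = 13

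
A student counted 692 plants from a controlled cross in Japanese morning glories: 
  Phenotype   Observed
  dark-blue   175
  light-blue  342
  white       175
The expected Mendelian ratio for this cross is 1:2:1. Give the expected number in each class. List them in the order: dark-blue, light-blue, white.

Under the 1:2:1 hypothesis (Σ ratio = 4, N = 692):
  dark-blue: 692 × 1/4 = 173
  light-blue: 692 × 2/4 = 346
  white: 692 × 1/4 = 173

173, 346, 173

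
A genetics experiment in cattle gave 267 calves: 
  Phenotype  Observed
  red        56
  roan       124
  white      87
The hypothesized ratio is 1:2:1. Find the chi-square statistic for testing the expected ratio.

Expected counts for N = 267 under a 1:2:1 ratio (total parts = 4):
  red: 267 × 1/4 = 66.75
  roan: 267 × 2/4 = 133.5
  white: 267 × 1/4 = 66.75
χ² = Σ (O − E)² / E
  red: (56 − 66.75)² / 66.75 = 1.7313
  roan: (124 − 133.5)² / 133.5 = 0.6760
  white: (87 − 66.75)² / 66.75 = 6.1433
χ² = 1.7313 + 0.6760 + 6.1433 = 8.5506 ≈ 8.551

8.551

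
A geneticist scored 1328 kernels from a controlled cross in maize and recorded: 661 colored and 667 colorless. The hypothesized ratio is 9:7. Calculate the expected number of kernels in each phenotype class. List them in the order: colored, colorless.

747, 581

Total ratio parts = 16. Expected numbers out of 1328:
  colored: 1328 × 9/16 = 747
  colorless: 1328 × 7/16 = 581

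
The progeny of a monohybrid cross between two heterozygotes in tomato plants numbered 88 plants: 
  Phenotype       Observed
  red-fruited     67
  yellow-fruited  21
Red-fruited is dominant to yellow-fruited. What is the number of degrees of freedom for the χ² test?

1

For a monohybrid cross between heterozygotes with complete dominance, the expected phenotypic ratio is 3:1.
A goodness-of-fit test with 2 phenotype classes has df = 2 − 1 = 1.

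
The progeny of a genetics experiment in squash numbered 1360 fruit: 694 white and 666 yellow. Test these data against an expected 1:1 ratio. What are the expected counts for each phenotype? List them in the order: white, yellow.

680, 680

Total ratio parts = 2. Expected numbers out of 1360:
  white: 1360 × 1/2 = 680
  yellow: 1360 × 1/2 = 680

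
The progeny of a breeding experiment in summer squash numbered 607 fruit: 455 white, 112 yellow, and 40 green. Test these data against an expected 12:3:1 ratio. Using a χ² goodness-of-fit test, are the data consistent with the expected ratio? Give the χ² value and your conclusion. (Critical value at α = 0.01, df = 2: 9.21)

The 12:3:1 ratio has 16 parts, so with N = 607 the expected counts are:
  white: 607 × 12/16 = 455.25
  yellow: 607 × 3/16 = 113.8125
  green: 607 × 1/16 = 37.9375
χ² = Σ (O − E)² / E
  white: (455 − 455.25)² / 455.25 = 0.0001
  yellow: (112 − 113.8125)² / 113.8125 = 0.0289
  green: (40 − 37.9375)² / 37.9375 = 0.1121
χ² = 0.0001 + 0.0289 + 0.1121 = 0.1411 ≈ 0.141
Degrees of freedom = 3 − 1 = 2; critical value at α = 0.01 is 9.21.
Since 0.141 < 9.21, we fail to reject the null hypothesis — the data are consistent with the 12:3:1 ratio.

0.141; consistent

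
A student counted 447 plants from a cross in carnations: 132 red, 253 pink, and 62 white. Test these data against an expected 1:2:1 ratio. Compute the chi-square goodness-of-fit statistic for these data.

Under the 1:2:1 hypothesis (Σ ratio = 4, N = 447):
  red: 447 × 1/4 = 111.75
  pink: 447 × 2/4 = 223.5
  white: 447 × 1/4 = 111.75
χ² = Σ (O − E)² / E
  red: (132 − 111.75)² / 111.75 = 3.6695
  pink: (253 − 223.5)² / 223.5 = 3.8937
  white: (62 − 111.75)² / 111.75 = 22.1482
χ² = 3.6695 + 3.8937 + 22.1482 = 29.7114 ≈ 29.711

29.711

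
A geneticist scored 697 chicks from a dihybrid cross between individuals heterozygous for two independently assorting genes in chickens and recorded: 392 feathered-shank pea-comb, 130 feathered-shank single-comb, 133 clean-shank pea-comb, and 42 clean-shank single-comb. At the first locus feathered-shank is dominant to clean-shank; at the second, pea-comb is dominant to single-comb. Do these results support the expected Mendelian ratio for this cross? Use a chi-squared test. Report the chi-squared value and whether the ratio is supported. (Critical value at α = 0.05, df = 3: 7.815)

0.101; consistent

A dihybrid F₂ with independent assortment and complete dominance at both loci gives a 9:3:3:1 phenotypic ratio.
Total ratio parts = 16. Expected numbers out of 697:
  feathered-shank pea-comb: 697 × 9/16 = 392.0625
  feathered-shank single-comb: 697 × 3/16 = 130.6875
  clean-shank pea-comb: 697 × 3/16 = 130.6875
  clean-shank single-comb: 697 × 1/16 = 43.5625
χ² = Σ (O − E)² / E
  feathered-shank pea-comb: (392 − 392.0625)² / 392.0625 = 0.0000
  feathered-shank single-comb: (130 − 130.6875)² / 130.6875 = 0.0036
  clean-shank pea-comb: (133 − 130.6875)² / 130.6875 = 0.0409
  clean-shank single-comb: (42 − 43.5625)² / 43.5625 = 0.0560
χ² = 0.0000 + 0.0036 + 0.0409 + 0.0560 = 0.1005 ≈ 0.101
Degrees of freedom = 4 − 1 = 3; critical value at α = 0.05 is 7.815.
Since 0.101 < 7.815, we fail to reject the null hypothesis — the data are consistent with the 9:3:3:1 ratio.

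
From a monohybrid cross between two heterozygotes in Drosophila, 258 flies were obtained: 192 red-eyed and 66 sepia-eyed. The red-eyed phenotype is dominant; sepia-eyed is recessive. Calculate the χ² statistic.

For a monohybrid cross between heterozygotes with complete dominance, the expected phenotypic ratio is 3:1.
The 3:1 ratio has 4 parts, so with N = 258 the expected counts are:
  red-eyed: 258 × 3/4 = 193.5
  sepia-eyed: 258 × 1/4 = 64.5
χ² = Σ (O − E)² / E
  red-eyed: (192 − 193.5)² / 193.5 = 0.0116
  sepia-eyed: (66 − 64.5)² / 64.5 = 0.0349
χ² = 0.0116 + 0.0349 = 0.0465 ≈ 0.047

0.047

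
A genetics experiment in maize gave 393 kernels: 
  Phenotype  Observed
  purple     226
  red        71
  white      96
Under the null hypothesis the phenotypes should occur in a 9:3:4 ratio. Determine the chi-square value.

The 9:3:4 ratio has 16 parts, so with N = 393 the expected counts are:
  purple: 393 × 9/16 = 221.0625
  red: 393 × 3/16 = 73.6875
  white: 393 × 4/16 = 98.25
χ² = Σ (O − E)² / E
  purple: (226 − 221.0625)² / 221.0625 = 0.1103
  red: (71 − 73.6875)² / 73.6875 = 0.0980
  white: (96 − 98.25)² / 98.25 = 0.0515
χ² = 0.1103 + 0.0980 + 0.0515 = 0.2598 ≈ 0.260

0.260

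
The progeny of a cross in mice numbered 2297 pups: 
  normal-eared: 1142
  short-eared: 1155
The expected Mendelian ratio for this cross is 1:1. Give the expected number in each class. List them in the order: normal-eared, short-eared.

1148.5, 1148.5

Under the 1:1 hypothesis (Σ ratio = 2, N = 2297):
  normal-eared: 2297 × 1/2 = 1148.5
  short-eared: 2297 × 1/2 = 1148.5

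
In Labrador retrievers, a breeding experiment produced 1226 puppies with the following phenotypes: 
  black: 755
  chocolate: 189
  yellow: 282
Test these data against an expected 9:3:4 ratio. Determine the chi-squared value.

15.424

Under the 9:3:4 hypothesis (Σ ratio = 16, N = 1226):
  black: 1226 × 9/16 = 689.625
  chocolate: 1226 × 3/16 = 229.875
  yellow: 1226 × 4/16 = 306.5
χ² = Σ (O − E)² / E
  black: (755 − 689.625)² / 689.625 = 6.1974
  chocolate: (189 − 229.875)² / 229.875 = 7.2681
  yellow: (282 − 306.5)² / 306.5 = 1.9584
χ² = 6.1974 + 7.2681 + 1.9584 = 15.4239 ≈ 15.424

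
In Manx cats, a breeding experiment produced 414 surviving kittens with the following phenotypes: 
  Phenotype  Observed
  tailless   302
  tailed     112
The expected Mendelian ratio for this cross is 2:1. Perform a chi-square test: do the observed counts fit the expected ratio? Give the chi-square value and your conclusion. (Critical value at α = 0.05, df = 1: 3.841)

Under the 2:1 hypothesis (Σ ratio = 3, N = 414):
  tailless: 414 × 2/3 = 276
  tailed: 414 × 1/3 = 138
χ² = Σ (O − E)² / E
  tailless: (302 − 276)² / 276 = 2.4493
  tailed: (112 − 138)² / 138 = 4.8986
χ² = 2.4493 + 4.8986 = 7.3479 ≈ 7.348
Degrees of freedom = 2 − 1 = 1; critical value at α = 0.05 is 3.841.
Since 7.348 > 3.841, we reject the null hypothesis — the data do not fit the 2:1 ratio.

7.348; not consistent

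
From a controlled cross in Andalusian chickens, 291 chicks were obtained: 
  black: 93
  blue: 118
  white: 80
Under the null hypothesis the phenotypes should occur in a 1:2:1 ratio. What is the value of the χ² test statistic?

The 1:2:1 ratio has 4 parts, so with N = 291 the expected counts are:
  black: 291 × 1/4 = 72.75
  blue: 291 × 2/4 = 145.5
  white: 291 × 1/4 = 72.75
χ² = Σ (O − E)² / E
  black: (93 − 72.75)² / 72.75 = 5.6366
  blue: (118 − 145.5)² / 145.5 = 5.1976
  white: (80 − 72.75)² / 72.75 = 0.7225
χ² = 5.6366 + 5.1976 + 0.7225 = 11.5567 ≈ 11.557

11.557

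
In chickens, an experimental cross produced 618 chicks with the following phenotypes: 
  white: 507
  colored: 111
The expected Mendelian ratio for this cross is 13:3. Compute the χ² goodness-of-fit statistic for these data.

0.252

Total ratio parts = 16. Expected numbers out of 618:
  white: 618 × 13/16 = 502.125
  colored: 618 × 3/16 = 115.875
χ² = Σ (O − E)² / E
  white: (507 − 502.125)² / 502.125 = 0.0473
  colored: (111 − 115.875)² / 115.875 = 0.2051
χ² = 0.0473 + 0.2051 = 0.2524 ≈ 0.252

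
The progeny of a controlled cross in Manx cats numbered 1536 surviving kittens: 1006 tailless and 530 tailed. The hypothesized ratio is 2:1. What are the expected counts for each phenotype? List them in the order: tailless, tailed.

1024, 512

Under the 2:1 hypothesis (Σ ratio = 3, N = 1536):
  tailless: 1536 × 2/3 = 1024
  tailed: 1536 × 1/3 = 512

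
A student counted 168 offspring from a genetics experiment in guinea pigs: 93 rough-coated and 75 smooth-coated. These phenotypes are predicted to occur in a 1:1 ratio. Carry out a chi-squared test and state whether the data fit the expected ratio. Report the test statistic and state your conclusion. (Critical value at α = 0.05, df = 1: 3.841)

The 1:1 ratio has 2 parts, so with N = 168 the expected counts are:
  rough-coated: 168 × 1/2 = 84
  smooth-coated: 168 × 1/2 = 84
χ² = Σ (O − E)² / E
  rough-coated: (93 − 84)² / 84 = 0.9643
  smooth-coated: (75 − 84)² / 84 = 0.9643
χ² = 0.9643 + 0.9643 = 1.9286 ≈ 1.929
Degrees of freedom = 2 − 1 = 1; critical value at α = 0.05 is 3.841.
Since 1.929 < 3.841, we fail to reject the null hypothesis — the data are consistent with the 1:1 ratio.

1.929; consistent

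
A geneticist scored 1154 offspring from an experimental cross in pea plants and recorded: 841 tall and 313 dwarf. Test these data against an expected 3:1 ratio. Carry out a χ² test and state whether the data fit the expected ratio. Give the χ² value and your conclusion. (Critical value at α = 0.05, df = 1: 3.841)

2.774; consistent

Under the 3:1 hypothesis (Σ ratio = 4, N = 1154):
  tall: 1154 × 3/4 = 865.5
  dwarf: 1154 × 1/4 = 288.5
χ² = Σ (O − E)² / E
  tall: (841 − 865.5)² / 865.5 = 0.6935
  dwarf: (313 − 288.5)² / 288.5 = 2.0806
χ² = 0.6935 + 2.0806 = 2.7741 ≈ 2.774
Degrees of freedom = 2 − 1 = 1; critical value at α = 0.05 is 3.841.
Since 2.774 < 3.841, we fail to reject the null hypothesis — the data are consistent with the 3:1 ratio.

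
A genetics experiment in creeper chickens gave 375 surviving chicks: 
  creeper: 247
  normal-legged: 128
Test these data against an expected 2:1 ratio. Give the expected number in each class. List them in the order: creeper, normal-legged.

250, 125

Expected counts for N = 375 under a 2:1 ratio (total parts = 3):
  creeper: 375 × 2/3 = 250
  normal-legged: 375 × 1/3 = 125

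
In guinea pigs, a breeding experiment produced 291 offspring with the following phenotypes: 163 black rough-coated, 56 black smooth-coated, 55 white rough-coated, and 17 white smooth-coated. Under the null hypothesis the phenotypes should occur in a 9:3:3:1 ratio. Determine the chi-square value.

Under the 9:3:3:1 hypothesis (Σ ratio = 16, N = 291):
  black rough-coated: 291 × 9/16 = 163.6875
  black smooth-coated: 291 × 3/16 = 54.5625
  white rough-coated: 291 × 3/16 = 54.5625
  white smooth-coated: 291 × 1/16 = 18.1875
χ² = Σ (O − E)² / E
  black rough-coated: (163 − 163.6875)² / 163.6875 = 0.0029
  black smooth-coated: (56 − 54.5625)² / 54.5625 = 0.0379
  white rough-coated: (55 − 54.5625)² / 54.5625 = 0.0035
  white smooth-coated: (17 − 18.1875)² / 18.1875 = 0.0775
χ² = 0.0029 + 0.0379 + 0.0035 + 0.0775 = 0.1218 ≈ 0.122

0.122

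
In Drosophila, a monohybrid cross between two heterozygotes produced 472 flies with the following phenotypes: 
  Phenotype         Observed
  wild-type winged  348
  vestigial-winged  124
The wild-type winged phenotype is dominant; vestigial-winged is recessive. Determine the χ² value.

0.407

For a monohybrid cross between heterozygotes with complete dominance, the expected phenotypic ratio is 3:1.
Under the 3:1 hypothesis (Σ ratio = 4, N = 472):
  wild-type winged: 472 × 3/4 = 354
  vestigial-winged: 472 × 1/4 = 118
χ² = Σ (O − E)² / E
  wild-type winged: (348 − 354)² / 354 = 0.1017
  vestigial-winged: (124 − 118)² / 118 = 0.3051
χ² = 0.1017 + 0.3051 = 0.4068 ≈ 0.407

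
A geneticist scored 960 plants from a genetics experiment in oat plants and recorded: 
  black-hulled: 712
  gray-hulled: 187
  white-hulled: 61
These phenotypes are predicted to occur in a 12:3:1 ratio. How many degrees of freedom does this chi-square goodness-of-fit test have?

2

A goodness-of-fit test with 3 phenotype classes has df = 3 − 1 = 2.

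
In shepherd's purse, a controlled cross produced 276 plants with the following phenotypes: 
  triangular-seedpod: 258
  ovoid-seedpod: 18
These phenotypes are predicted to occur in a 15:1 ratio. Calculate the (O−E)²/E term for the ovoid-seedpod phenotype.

Expected counts for N = 276 under a 15:1 ratio (total parts = 16):
  triangular-seedpod: 276 × 15/16 = 258.75
  ovoid-seedpod: 276 × 1/16 = 17.25
Contribution of ovoid-seedpod: (18 − 17.25)² / 17.25 = 0.0326

0.033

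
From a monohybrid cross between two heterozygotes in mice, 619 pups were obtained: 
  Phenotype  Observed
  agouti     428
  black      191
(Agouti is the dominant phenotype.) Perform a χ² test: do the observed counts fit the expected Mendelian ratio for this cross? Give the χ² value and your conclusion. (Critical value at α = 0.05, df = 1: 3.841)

For a monohybrid cross between heterozygotes with complete dominance, the expected phenotypic ratio is 3:1.
Total ratio parts = 4. Expected numbers out of 619:
  agouti: 619 × 3/4 = 464.25
  black: 619 × 1/4 = 154.75
χ² = Σ (O − E)² / E
  agouti: (428 − 464.25)² / 464.25 = 2.8305
  black: (191 − 154.75)² / 154.75 = 8.4915
χ² = 2.8305 + 8.4915 = 11.322
Degrees of freedom = 2 − 1 = 1; critical value at α = 0.05 is 3.841.
Since 11.322 > 3.841, we reject the null hypothesis — the data do not fit the 3:1 ratio.

11.322; not consistent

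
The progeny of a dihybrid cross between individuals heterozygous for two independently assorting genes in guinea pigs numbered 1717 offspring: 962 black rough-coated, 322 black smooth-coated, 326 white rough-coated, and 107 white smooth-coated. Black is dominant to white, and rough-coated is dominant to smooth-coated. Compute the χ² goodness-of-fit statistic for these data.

A dihybrid F₂ with independent assortment and complete dominance at both loci gives a 9:3:3:1 phenotypic ratio.
The 9:3:3:1 ratio has 16 parts, so with N = 1717 the expected counts are:
  black rough-coated: 1717 × 9/16 = 965.8125
  black smooth-coated: 1717 × 3/16 = 321.9375
  white rough-coated: 1717 × 3/16 = 321.9375
  white smooth-coated: 1717 × 1/16 = 107.3125
χ² = Σ (O − E)² / E
  black rough-coated: (962 − 965.8125)² / 965.8125 = 0.0150
  black smooth-coated: (322 − 321.9375)² / 321.9375 = 0.0000
  white rough-coated: (326 − 321.9375)² / 321.9375 = 0.0513
  white smooth-coated: (107 − 107.3125)² / 107.3125 = 0.0009
χ² = 0.0150 + 0.0000 + 0.0513 + 0.0009 = 0.0672 ≈ 0.067

0.067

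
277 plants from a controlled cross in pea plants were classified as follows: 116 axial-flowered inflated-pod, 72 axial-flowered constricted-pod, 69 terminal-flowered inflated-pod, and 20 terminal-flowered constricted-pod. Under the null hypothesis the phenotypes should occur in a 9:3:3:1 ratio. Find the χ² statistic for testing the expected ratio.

23.945

Total ratio parts = 16. Expected numbers out of 277:
  axial-flowered inflated-pod: 277 × 9/16 = 155.8125
  axial-flowered constricted-pod: 277 × 3/16 = 51.9375
  terminal-flowered inflated-pod: 277 × 3/16 = 51.9375
  terminal-flowered constricted-pod: 277 × 1/16 = 17.3125
χ² = Σ (O − E)² / E
  axial-flowered inflated-pod: (116 − 155.8125)² / 155.8125 = 10.1727
  axial-flowered constricted-pod: (72 − 51.9375)² / 51.9375 = 7.7498
  terminal-flowered inflated-pod: (69 − 51.9375)² / 51.9375 = 5.6054
  terminal-flowered constricted-pod: (20 − 17.3125)² / 17.3125 = 0.4172
χ² = 10.1727 + 7.7498 + 5.6054 + 0.4172 = 23.9451 ≈ 23.945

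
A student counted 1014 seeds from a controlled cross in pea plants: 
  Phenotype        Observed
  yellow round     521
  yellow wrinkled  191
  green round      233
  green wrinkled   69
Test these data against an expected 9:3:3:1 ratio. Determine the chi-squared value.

14.446

Total ratio parts = 16. Expected numbers out of 1014:
  yellow round: 1014 × 9/16 = 570.375
  yellow wrinkled: 1014 × 3/16 = 190.125
  green round: 1014 × 3/16 = 190.125
  green wrinkled: 1014 × 1/16 = 63.375
χ² = Σ (O − E)² / E
  yellow round: (521 − 570.375)² / 570.375 = 4.2742
  yellow wrinkled: (191 − 190.125)² / 190.125 = 0.0040
  green round: (233 − 190.125)² / 190.125 = 9.6687
  green wrinkled: (69 − 63.375)² / 63.375 = 0.4993
χ² = 4.2742 + 0.0040 + 9.6687 + 0.4993 = 14.4462 ≈ 14.446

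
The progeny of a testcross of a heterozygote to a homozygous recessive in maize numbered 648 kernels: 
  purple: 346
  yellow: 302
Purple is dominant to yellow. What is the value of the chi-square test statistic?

2.988

A testcross of a heterozygote (Aa × aa) gives a 1:1 phenotypic ratio.
Expected counts for N = 648 under a 1:1 ratio (total parts = 2):
  purple: 648 × 1/2 = 324
  yellow: 648 × 1/2 = 324
χ² = Σ (O − E)² / E
  purple: (346 − 324)² / 324 = 1.4938
  yellow: (302 − 324)² / 324 = 1.4938
χ² = 1.4938 + 1.4938 = 2.9876 ≈ 2.988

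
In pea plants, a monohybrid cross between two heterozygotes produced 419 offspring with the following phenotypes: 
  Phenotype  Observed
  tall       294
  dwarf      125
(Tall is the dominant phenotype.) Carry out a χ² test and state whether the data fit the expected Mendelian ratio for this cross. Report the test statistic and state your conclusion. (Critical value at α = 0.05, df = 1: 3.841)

5.220; not consistent

For a monohybrid cross between heterozygotes with complete dominance, the expected phenotypic ratio is 3:1.
The 3:1 ratio has 4 parts, so with N = 419 the expected counts are:
  tall: 419 × 3/4 = 314.25
  dwarf: 419 × 1/4 = 104.75
χ² = Σ (O − E)² / E
  tall: (294 − 314.25)² / 314.25 = 1.3049
  dwarf: (125 − 104.75)² / 104.75 = 3.9147
χ² = 1.3049 + 3.9147 = 5.2196 ≈ 5.220
Degrees of freedom = 2 − 1 = 1; critical value at α = 0.05 is 3.841.
Since 5.220 > 3.841, we reject the null hypothesis — the data do not fit the 3:1 ratio.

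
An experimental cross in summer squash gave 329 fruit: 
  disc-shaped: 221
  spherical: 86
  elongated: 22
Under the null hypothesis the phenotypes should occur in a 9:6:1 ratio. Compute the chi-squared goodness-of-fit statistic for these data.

18.402

Expected counts for N = 329 under a 9:6:1 ratio (total parts = 16):
  disc-shaped: 329 × 9/16 = 185.0625
  spherical: 329 × 6/16 = 123.375
  elongated: 329 × 1/16 = 20.5625
χ² = Σ (O − E)² / E
  disc-shaped: (221 − 185.0625)² / 185.0625 = 6.9787
  spherical: (86 − 123.375)² / 123.375 = 11.3223
  elongated: (22 − 20.5625)² / 20.5625 = 0.1005
χ² = 6.9787 + 11.3223 + 0.1005 = 18.4015 ≈ 18.402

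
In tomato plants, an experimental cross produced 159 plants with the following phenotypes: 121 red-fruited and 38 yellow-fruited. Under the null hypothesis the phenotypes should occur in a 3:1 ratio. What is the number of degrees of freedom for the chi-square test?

A goodness-of-fit test with 2 phenotype classes has df = 2 − 1 = 1.

1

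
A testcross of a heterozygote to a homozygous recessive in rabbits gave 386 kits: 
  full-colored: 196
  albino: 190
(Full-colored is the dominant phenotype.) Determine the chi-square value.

0.093

A testcross of a heterozygote (Aa × aa) gives a 1:1 phenotypic ratio.
Expected counts for N = 386 under a 1:1 ratio (total parts = 2):
  full-colored: 386 × 1/2 = 193
  albino: 386 × 1/2 = 193
χ² = Σ (O − E)² / E
  full-colored: (196 − 193)² / 193 = 0.0466
  albino: (190 − 193)² / 193 = 0.0466
χ² = 0.0466 + 0.0466 = 0.0932 ≈ 0.093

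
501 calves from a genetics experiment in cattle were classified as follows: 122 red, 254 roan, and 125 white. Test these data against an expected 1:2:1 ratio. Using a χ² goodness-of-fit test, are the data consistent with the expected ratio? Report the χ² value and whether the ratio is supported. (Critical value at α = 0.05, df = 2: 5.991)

0.134; consistent

Total ratio parts = 4. Expected numbers out of 501:
  red: 501 × 1/4 = 125.25
  roan: 501 × 2/4 = 250.5
  white: 501 × 1/4 = 125.25
χ² = Σ (O − E)² / E
  red: (122 − 125.25)² / 125.25 = 0.0843
  roan: (254 − 250.5)² / 250.5 = 0.0489
  white: (125 − 125.25)² / 125.25 = 0.0005
χ² = 0.0843 + 0.0489 + 0.0005 = 0.1337 ≈ 0.134
Degrees of freedom = 3 − 1 = 2; critical value at α = 0.05 is 5.991.
Since 0.134 < 5.991, we fail to reject the null hypothesis — the data are consistent with the 1:2:1 ratio.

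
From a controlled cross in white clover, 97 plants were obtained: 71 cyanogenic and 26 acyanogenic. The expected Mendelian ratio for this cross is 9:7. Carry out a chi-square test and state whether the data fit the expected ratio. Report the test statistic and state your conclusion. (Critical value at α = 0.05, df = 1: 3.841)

11.319; not consistent

Under the 9:7 hypothesis (Σ ratio = 16, N = 97):
  cyanogenic: 97 × 9/16 = 54.5625
  acyanogenic: 97 × 7/16 = 42.4375
χ² = Σ (O − E)² / E
  cyanogenic: (71 − 54.5625)² / 54.5625 = 4.9520
  acyanogenic: (26 − 42.4375)² / 42.4375 = 6.3668
χ² = 4.9520 + 6.3668 = 11.3188 ≈ 11.319
Degrees of freedom = 2 − 1 = 1; critical value at α = 0.05 is 3.841.
Since 11.319 > 3.841, we reject the null hypothesis — the data do not fit the 9:7 ratio.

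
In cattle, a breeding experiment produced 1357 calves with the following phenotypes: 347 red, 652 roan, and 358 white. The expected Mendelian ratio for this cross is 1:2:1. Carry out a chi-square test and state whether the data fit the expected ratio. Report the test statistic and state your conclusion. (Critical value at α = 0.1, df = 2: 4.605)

2.248; consistent

Expected counts for N = 1357 under a 1:2:1 ratio (total parts = 4):
  red: 1357 × 1/4 = 339.25
  roan: 1357 × 2/4 = 678.5
  white: 1357 × 1/4 = 339.25
χ² = Σ (O − E)² / E
  red: (347 − 339.25)² / 339.25 = 0.1770
  roan: (652 − 678.5)² / 678.5 = 1.0350
  white: (358 − 339.25)² / 339.25 = 1.0363
χ² = 0.1770 + 1.0350 + 1.0363 = 2.2483 ≈ 2.248
Degrees of freedom = 3 − 1 = 2; critical value at α = 0.1 is 4.605.
Since 2.248 < 4.605, we fail to reject the null hypothesis — the data are consistent with the 1:2:1 ratio.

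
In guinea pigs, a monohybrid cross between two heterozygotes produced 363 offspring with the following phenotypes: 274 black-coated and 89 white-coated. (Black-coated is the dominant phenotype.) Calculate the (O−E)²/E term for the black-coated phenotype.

For a monohybrid cross between heterozygotes with complete dominance, the expected phenotypic ratio is 3:1.
Expected counts for N = 363 under a 3:1 ratio (total parts = 4):
  black-coated: 363 × 3/4 = 272.25
  white-coated: 363 × 1/4 = 90.75
Contribution of black-coated: (274 − 272.25)² / 272.25 = 0.0112

0.011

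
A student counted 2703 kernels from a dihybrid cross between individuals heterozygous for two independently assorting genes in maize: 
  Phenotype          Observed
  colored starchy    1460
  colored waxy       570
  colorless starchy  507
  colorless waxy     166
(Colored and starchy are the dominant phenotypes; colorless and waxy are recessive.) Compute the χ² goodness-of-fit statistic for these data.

A dihybrid F₂ with independent assortment and complete dominance at both loci gives a 9:3:3:1 phenotypic ratio.
The 9:3:3:1 ratio has 16 parts, so with N = 2703 the expected counts are:
  colored starchy: 2703 × 9/16 = 1520.4375
  colored waxy: 2703 × 3/16 = 506.8125
  colorless starchy: 2703 × 3/16 = 506.8125
  colorless waxy: 2703 × 1/16 = 168.9375
χ² = Σ (O − E)² / E
  colored starchy: (1460 − 1520.4375)² / 1520.4375 = 2.4024
  colored waxy: (570 − 506.8125)² / 506.8125 = 7.8780
  colorless starchy: (507 − 506.8125)² / 506.8125 = 0.0001
  colorless waxy: (166 − 168.9375)² / 168.9375 = 0.0511
χ² = 2.4024 + 7.8780 + 0.0001 + 0.0511 = 10.3316 ≈ 10.332

10.332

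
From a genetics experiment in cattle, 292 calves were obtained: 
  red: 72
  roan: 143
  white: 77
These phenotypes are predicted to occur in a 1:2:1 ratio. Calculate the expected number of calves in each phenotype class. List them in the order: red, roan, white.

Under the 1:2:1 hypothesis (Σ ratio = 4, N = 292):
  red: 292 × 1/4 = 73
  roan: 292 × 2/4 = 146
  white: 292 × 1/4 = 73

73, 146, 73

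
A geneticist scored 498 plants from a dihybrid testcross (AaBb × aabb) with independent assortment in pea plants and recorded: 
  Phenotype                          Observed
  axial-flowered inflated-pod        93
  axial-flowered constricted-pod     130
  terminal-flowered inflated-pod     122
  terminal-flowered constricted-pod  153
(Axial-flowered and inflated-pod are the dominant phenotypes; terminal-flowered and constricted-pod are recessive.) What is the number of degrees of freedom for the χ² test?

3

A dihybrid testcross with independent assortment gives a 1:1:1:1 ratio.
A goodness-of-fit test with 4 phenotype classes has df = 4 − 1 = 3.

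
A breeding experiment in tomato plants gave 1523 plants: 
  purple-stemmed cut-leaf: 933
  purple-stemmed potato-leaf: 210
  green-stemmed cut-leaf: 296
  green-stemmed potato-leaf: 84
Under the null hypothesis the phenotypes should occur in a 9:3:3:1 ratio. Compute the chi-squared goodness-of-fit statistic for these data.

Under the 9:3:3:1 hypothesis (Σ ratio = 16, N = 1523):
  purple-stemmed cut-leaf: 1523 × 9/16 = 856.6875
  purple-stemmed potato-leaf: 1523 × 3/16 = 285.5625
  green-stemmed cut-leaf: 1523 × 3/16 = 285.5625
  green-stemmed potato-leaf: 1523 × 1/16 = 95.1875
χ² = Σ (O − E)² / E
  purple-stemmed cut-leaf: (933 − 856.6875)² / 856.6875 = 6.7978
  purple-stemmed potato-leaf: (210 − 285.5625)² / 285.5625 = 19.9945
  green-stemmed cut-leaf: (296 − 285.5625)² / 285.5625 = 0.3815
  green-stemmed potato-leaf: (84 − 95.1875)² / 95.1875 = 1.3149
χ² = 6.7978 + 19.9945 + 0.3815 + 1.3149 = 28.4887 ≈ 28.489

28.489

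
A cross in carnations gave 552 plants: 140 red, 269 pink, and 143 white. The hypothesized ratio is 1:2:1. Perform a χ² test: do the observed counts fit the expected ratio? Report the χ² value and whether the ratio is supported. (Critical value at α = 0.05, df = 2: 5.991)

0.388; consistent

Under the 1:2:1 hypothesis (Σ ratio = 4, N = 552):
  red: 552 × 1/4 = 138
  pink: 552 × 2/4 = 276
  white: 552 × 1/4 = 138
χ² = Σ (O − E)² / E
  red: (140 − 138)² / 138 = 0.0290
  pink: (269 − 276)² / 276 = 0.1775
  white: (143 − 138)² / 138 = 0.1812
χ² = 0.0290 + 0.1775 + 0.1812 = 0.3877 ≈ 0.388
Degrees of freedom = 3 − 1 = 2; critical value at α = 0.05 is 5.991.
Since 0.388 < 5.991, we fail to reject the null hypothesis — the data are consistent with the 1:2:1 ratio.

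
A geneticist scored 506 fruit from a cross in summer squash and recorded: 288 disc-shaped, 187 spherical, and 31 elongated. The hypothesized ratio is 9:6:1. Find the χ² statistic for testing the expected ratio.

Total ratio parts = 16. Expected numbers out of 506:
  disc-shaped: 506 × 9/16 = 284.625
  spherical: 506 × 6/16 = 189.75
  elongated: 506 × 1/16 = 31.625
χ² = Σ (O − E)² / E
  disc-shaped: (288 − 284.625)² / 284.625 = 0.0400
  spherical: (187 − 189.75)² / 189.75 = 0.0399
  elongated: (31 − 31.625)² / 31.625 = 0.0124
χ² = 0.0400 + 0.0399 + 0.0124 = 0.0923 ≈ 0.092

0.092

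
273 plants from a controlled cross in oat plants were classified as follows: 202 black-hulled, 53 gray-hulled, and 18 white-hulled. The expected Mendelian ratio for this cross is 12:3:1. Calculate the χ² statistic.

The 12:3:1 ratio has 16 parts, so with N = 273 the expected counts are:
  black-hulled: 273 × 12/16 = 204.75
  gray-hulled: 273 × 3/16 = 51.1875
  white-hulled: 273 × 1/16 = 17.0625
χ² = Σ (O − E)² / E
  black-hulled: (202 − 204.75)² / 204.75 = 0.0369
  gray-hulled: (53 − 51.1875)² / 51.1875 = 0.0642
  white-hulled: (18 − 17.0625)² / 17.0625 = 0.0515
χ² = 0.0369 + 0.0642 + 0.0515 = 0.1526 ≈ 0.153

0.153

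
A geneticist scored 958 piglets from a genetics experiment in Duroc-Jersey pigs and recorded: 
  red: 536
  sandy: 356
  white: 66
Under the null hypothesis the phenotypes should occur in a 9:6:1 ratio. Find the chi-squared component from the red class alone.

0.015

The 9:6:1 ratio has 16 parts, so with N = 958 the expected counts are:
  red: 958 × 9/16 = 538.875
  sandy: 958 × 6/16 = 359.25
  white: 958 × 1/16 = 59.875
Contribution of red: (536 − 538.875)² / 538.875 = 0.0153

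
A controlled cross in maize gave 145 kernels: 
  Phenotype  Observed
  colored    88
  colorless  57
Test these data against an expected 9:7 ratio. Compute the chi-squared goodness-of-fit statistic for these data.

Expected counts for N = 145 under a 9:7 ratio (total parts = 16):
  colored: 145 × 9/16 = 81.5625
  colorless: 145 × 7/16 = 63.4375
χ² = Σ (O − E)² / E
  colored: (88 − 81.5625)² / 81.5625 = 0.5081
  colorless: (57 − 63.4375)² / 63.4375 = 0.6533
χ² = 0.5081 + 0.6533 = 1.1614 ≈ 1.161

1.161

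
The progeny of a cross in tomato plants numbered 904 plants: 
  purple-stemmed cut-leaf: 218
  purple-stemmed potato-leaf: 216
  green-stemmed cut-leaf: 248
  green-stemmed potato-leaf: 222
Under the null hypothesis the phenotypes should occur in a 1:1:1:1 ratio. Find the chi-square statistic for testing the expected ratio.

2.938

Under the 1:1:1:1 hypothesis (Σ ratio = 4, N = 904):
  purple-stemmed cut-leaf: 904 × 1/4 = 226
  purple-stemmed potato-leaf: 904 × 1/4 = 226
  green-stemmed cut-leaf: 904 × 1/4 = 226
  green-stemmed potato-leaf: 904 × 1/4 = 226
χ² = Σ (O − E)² / E
  purple-stemmed cut-leaf: (218 − 226)² / 226 = 0.2832
  purple-stemmed potato-leaf: (216 − 226)² / 226 = 0.4425
  green-stemmed cut-leaf: (248 − 226)² / 226 = 2.1416
  green-stemmed potato-leaf: (222 − 226)² / 226 = 0.0708
χ² = 0.2832 + 0.4425 + 2.1416 + 0.0708 = 2.9381 ≈ 2.938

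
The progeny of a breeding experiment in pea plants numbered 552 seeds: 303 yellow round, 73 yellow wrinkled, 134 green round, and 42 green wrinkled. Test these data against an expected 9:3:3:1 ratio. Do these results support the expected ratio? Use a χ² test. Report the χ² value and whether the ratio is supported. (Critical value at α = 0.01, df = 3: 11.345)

19.787; not consistent

The 9:3:3:1 ratio has 16 parts, so with N = 552 the expected counts are:
  yellow round: 552 × 9/16 = 310.5
  yellow wrinkled: 552 × 3/16 = 103.5
  green round: 552 × 3/16 = 103.5
  green wrinkled: 552 × 1/16 = 34.5
χ² = Σ (O − E)² / E
  yellow round: (303 − 310.5)² / 310.5 = 0.1812
  yellow wrinkled: (73 − 103.5)² / 103.5 = 8.9879
  green round: (134 − 103.5)² / 103.5 = 8.9879
  green wrinkled: (42 − 34.5)² / 34.5 = 1.6304
χ² = 0.1812 + 8.9879 + 8.9879 + 1.6304 = 19.7874 ≈ 19.787
Degrees of freedom = 4 − 1 = 3; critical value at α = 0.01 is 11.345.
Since 19.787 > 11.345, we reject the null hypothesis — the data do not fit the 9:3:3:1 ratio.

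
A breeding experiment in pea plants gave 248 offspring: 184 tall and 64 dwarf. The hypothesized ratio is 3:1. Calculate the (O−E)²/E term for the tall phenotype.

0.022

Expected counts for N = 248 under a 3:1 ratio (total parts = 4):
  tall: 248 × 3/4 = 186
  dwarf: 248 × 1/4 = 62
Contribution of tall: (184 − 186)² / 186 = 0.0215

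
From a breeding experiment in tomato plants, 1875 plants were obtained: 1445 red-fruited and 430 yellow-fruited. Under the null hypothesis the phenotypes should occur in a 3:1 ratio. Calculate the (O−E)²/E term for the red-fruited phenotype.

Total ratio parts = 4. Expected numbers out of 1875:
  red-fruited: 1875 × 3/4 = 1406.25
  yellow-fruited: 1875 × 1/4 = 468.75
Contribution of red-fruited: (1445 − 1406.25)² / 1406.25 = 1.0678

1.068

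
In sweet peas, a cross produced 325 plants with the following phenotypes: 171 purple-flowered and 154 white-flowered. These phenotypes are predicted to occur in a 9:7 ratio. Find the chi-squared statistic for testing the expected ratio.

1.745

Under the 9:7 hypothesis (Σ ratio = 16, N = 325):
  purple-flowered: 325 × 9/16 = 182.8125
  white-flowered: 325 × 7/16 = 142.1875
χ² = Σ (O − E)² / E
  purple-flowered: (171 − 182.8125)² / 182.8125 = 0.7633
  white-flowered: (154 − 142.1875)² / 142.1875 = 0.9813
χ² = 0.7633 + 0.9813 = 1.7446 ≈ 1.745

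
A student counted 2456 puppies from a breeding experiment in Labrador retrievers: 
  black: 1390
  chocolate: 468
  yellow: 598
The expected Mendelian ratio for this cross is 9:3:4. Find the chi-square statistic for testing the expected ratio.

0.591

Total ratio parts = 16. Expected numbers out of 2456:
  black: 2456 × 9/16 = 1381.5
  chocolate: 2456 × 3/16 = 460.5
  yellow: 2456 × 4/16 = 614
χ² = Σ (O − E)² / E
  black: (1390 − 1381.5)² / 1381.5 = 0.0523
  chocolate: (468 − 460.5)² / 460.5 = 0.1221
  yellow: (598 − 614)² / 614 = 0.4169
χ² = 0.0523 + 0.1221 + 0.4169 = 0.5913 ≈ 0.591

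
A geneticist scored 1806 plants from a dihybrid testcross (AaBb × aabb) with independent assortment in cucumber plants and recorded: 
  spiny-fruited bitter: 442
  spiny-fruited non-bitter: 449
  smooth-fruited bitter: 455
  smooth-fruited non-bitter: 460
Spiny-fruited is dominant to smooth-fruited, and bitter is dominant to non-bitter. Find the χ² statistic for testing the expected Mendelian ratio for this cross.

A dihybrid testcross with independent assortment gives a 1:1:1:1 ratio.
Expected counts for N = 1806 under a 1:1:1:1 ratio (total parts = 4):
  spiny-fruited bitter: 1806 × 1/4 = 451.5
  spiny-fruited non-bitter: 1806 × 1/4 = 451.5
  smooth-fruited bitter: 1806 × 1/4 = 451.5
  smooth-fruited non-bitter: 1806 × 1/4 = 451.5
χ² = Σ (O − E)² / E
  spiny-fruited bitter: (442 − 451.5)² / 451.5 = 0.1999
  spiny-fruited non-bitter: (449 − 451.5)² / 451.5 = 0.0138
  smooth-fruited bitter: (455 − 451.5)² / 451.5 = 0.0271
  smooth-fruited non-bitter: (460 − 451.5)² / 451.5 = 0.1600
χ² = 0.1999 + 0.0138 + 0.0271 + 0.1600 = 0.4008 ≈ 0.401

0.401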